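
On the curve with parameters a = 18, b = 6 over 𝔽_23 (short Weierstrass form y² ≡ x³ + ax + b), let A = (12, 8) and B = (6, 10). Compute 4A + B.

First 4A:
Double-and-add on 4 = (100)₂. Start with A = (12, 8) for the leading 1-bit.
double: tangent at (12, 8): λ = (3·12² + 18)/(2·8) ≡ 13/16. 16⁻¹ ≡ 13 (mod 23) since 16·13 = 208 ≡ 1, so λ ≡ 13·13 ≡ 8.
  x = λ² - 12 - 12 = 64 - 24 ≡ 17; y = λ·(12 - 17) - 8 ≡ 21. → (17, 21)
double: tangent at (17, 21): λ = (3·17² + 18)/(2·21) ≡ 11/19. 19⁻¹ ≡ 17 (mod 23) since 19·17 = 323 ≡ 1, so λ ≡ 11·17 ≡ 3.
  x = λ² - 17 - 17 = 9 - 34 ≡ 21; y = λ·(17 - 21) - 21 ≡ 13. → (21, 13)
4A = (21, 13).
Finally 4A + B:
(21, 13) + (6, 10). λ = (10 - 13)/(6 - 21) ≡ 20/8 mod 23. 8⁻¹ ≡ 3 (mod 23), so λ ≡ 14.
  x = λ² - 21 - 6 = 196 - 27 ≡ 8; y = λ·(21 - 8) - 13 ≡ 8. → (8, 8)

(8, 8)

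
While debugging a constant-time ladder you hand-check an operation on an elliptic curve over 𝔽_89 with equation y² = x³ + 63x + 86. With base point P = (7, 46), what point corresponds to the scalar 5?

(15, 32)

Double-and-add on 5 = (101)₂. Start with P = (7, 46) for the leading 1-bit.
double: tangent at (7, 46): λ = (3·7² + 63)/(2·46) ≡ 32/3. 3⁻¹ ≡ 30 (mod 89) since 3·30 = 90 ≡ 1, so λ ≡ 32·30 ≡ 70.
  x = λ² - 7 - 7 = 4900 - 14 ≡ 80; y = λ·(7 - 80) - 46 ≡ 6. → (80, 6)
double: tangent at (80, 6): λ = (3·80² + 63)/(2·6) ≡ 39/12. 12⁻¹ ≡ 52 (mod 89), so λ ≡ 39·52 ≡ 70.
  x = λ² - 80 - 80 = 4900 - 160 ≡ 23; y = λ·(80 - 23) - 6 ≡ 68. → (23, 68)
add P: (23, 68) + (7, 46). λ = (46 - 68)/(7 - 23) ≡ 67/73 mod 89. 73⁻¹ ≡ 50 (mod 89), so λ ≡ 57.
  x = λ² - 23 - 7 = 3249 - 30 ≡ 15; y = λ·(23 - 15) - 68 ≡ 32. → (15, 32)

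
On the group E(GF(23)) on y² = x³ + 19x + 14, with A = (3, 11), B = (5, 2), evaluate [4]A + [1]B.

(4, 19)

First 4A:
Double-and-add on 4 = (100)₂. Start with A = (3, 11) for the leading 1-bit.
double: tangent at (3, 11): λ = (3·3² + 19)/(2·11) ≡ 0/22. 22⁻¹ ≡ 22 (mod 23) since 22·22 = 484 ≡ 1, so λ ≡ 0·22 ≡ 0.
  x = λ² - 3 - 3 = 0 - 6 ≡ 17; y = λ·(3 - 17) - 11 ≡ 12. → (17, 12)
double: tangent at (17, 12): λ = (3·17² + 19)/(2·12) ≡ 12/1. 1⁻¹ ≡ 1 (mod 23), so λ ≡ 12·1 ≡ 12.
  x = λ² - 17 - 17 = 144 - 34 ≡ 18; y = λ·(17 - 18) - 12 ≡ 22. → (18, 22)
4A = (18, 22).
Finally 4A + B:
(18, 22) + (5, 2). λ = (2 - 22)/(5 - 18) ≡ 3/10 mod 23. 10⁻¹ ≡ 7 (mod 23), so λ ≡ 21.
  x = λ² - 18 - 5 = 441 - 23 ≡ 4; y = λ·(18 - 4) - 22 ≡ 19. → (4, 19)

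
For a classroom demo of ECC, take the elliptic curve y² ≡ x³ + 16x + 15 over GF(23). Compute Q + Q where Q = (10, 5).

tangent at (10, 5): λ = (3·10² + 16)/(2·5) ≡ 17/10. 10⁻¹ ≡ 7 (mod 23) since 10·7 = 70 ≡ 1, so λ ≡ 17·7 ≡ 4.
  x = λ² - 10 - 10 = 16 - 20 ≡ 19; y = λ·(10 - 19) - 5 ≡ 5. → (19, 5)

(19, 5)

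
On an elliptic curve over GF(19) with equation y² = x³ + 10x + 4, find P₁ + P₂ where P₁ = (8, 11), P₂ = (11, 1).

(8, 11) + (11, 1). λ = (1 - 11)/(11 - 8) ≡ 9/3 mod 19. 3⁻¹ ≡ 13 (mod 19), so λ ≡ 3.
  x = λ² - 8 - 11 = 9 - 19 ≡ 9; y = λ·(8 - 9) - 11 ≡ 5. → (9, 5)

(9, 5)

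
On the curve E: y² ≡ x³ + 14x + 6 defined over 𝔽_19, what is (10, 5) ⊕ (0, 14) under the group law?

(10, 5) + (0, 14). λ = (14 - 5)/(0 - 10) ≡ 9/9 mod 19. 9⁻¹ ≡ 17 (mod 19), so λ ≡ 1.
  x = λ² - 10 - 0 = 1 - 10 ≡ 10; y = λ·(10 - 10) - 5 ≡ 14. → (10, 14)

(10, 14)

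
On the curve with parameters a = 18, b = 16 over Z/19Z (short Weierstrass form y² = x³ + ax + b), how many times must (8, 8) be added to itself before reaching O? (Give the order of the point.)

8

2P: tangent at (8, 8): λ = (3·8² + 18)/(2·8) ≡ 1/16. 16⁻¹ ≡ 6 (mod 19) since 16·6 = 96 ≡ 1, so λ ≡ 1·6 ≡ 6.
  x = λ² - 8 - 8 = 36 - 16 ≡ 1; y = λ·(8 - 1) - 8 ≡ 15. → (1, 15)
3P: (1, 15) + (8, 8). λ = (8 - 15)/(8 - 1) ≡ 12/7 mod 19. 7⁻¹ ≡ 11 (mod 19), so λ ≡ 18.
  x = λ² - 1 - 8 = 324 - 9 ≡ 11; y = λ·(1 - 11) - 15 ≡ 14. → (11, 14)
4P: (11, 14) + (8, 8). λ = (8 - 14)/(8 - 11) ≡ 13/16 mod 19. 16⁻¹ ≡ 6 (mod 19) since 16·6 = 96 ≡ 1, so λ ≡ 2.
  x = λ² - 11 - 8 = 4 - 19 ≡ 4; y = λ·(11 - 4) - 14 ≡ 0. → (4, 0)
5P: (4, 0) + (8, 8). λ = (8 - 0)/(8 - 4) ≡ 8/4 mod 19. 4⁻¹ ≡ 5 (mod 19), so λ ≡ 2.
  x = λ² - 4 - 8 = 4 - 12 ≡ 11; y = λ·(4 - 11) - 0 ≡ 5. → (11, 5)
6P: (11, 5) + (8, 8). λ = (8 - 5)/(8 - 11) ≡ 3/16 mod 19. 16⁻¹ ≡ 6 (mod 19) since 16·6 = 96 ≡ 1, so λ ≡ 18.
  x = λ² - 11 - 8 = 324 - 19 ≡ 1; y = λ·(11 - 1) - 5 ≡ 4. → (1, 4)
7P: (1, 4) + (8, 8). λ = (8 - 4)/(8 - 1) ≡ 4/7 mod 19. 7⁻¹ ≡ 11 (mod 19), so λ ≡ 6.
  x = λ² - 1 - 8 = 36 - 9 ≡ 8; y = λ·(1 - 8) - 4 ≡ 11. → (8, 11)
8P: (8, 11) + (8, 8): same x and y₁ ≡ -y₂, so the sum is O.
8P = O, so the order is 8.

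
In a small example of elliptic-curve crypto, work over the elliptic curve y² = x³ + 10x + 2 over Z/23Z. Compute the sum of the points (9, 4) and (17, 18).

(9, 4) + (17, 18). λ = (18 - 4)/(17 - 9) ≡ 14/8 mod 23. 8⁻¹ ≡ 3 (mod 23), so λ ≡ 19.
  x = λ² - 9 - 17 = 361 - 26 ≡ 13; y = λ·(9 - 13) - 4 ≡ 12. → (13, 12)

(13, 12)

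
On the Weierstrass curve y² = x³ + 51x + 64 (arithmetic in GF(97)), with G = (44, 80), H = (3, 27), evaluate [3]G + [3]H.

First 3G:
Repeated addition: build up to 3G.
2G: tangent at (44, 80): λ = (3·44² + 51)/(2·80) ≡ 39/63. 63⁻¹ ≡ 77 (mod 97) since 63·77 = 4851 ≡ 1, so λ ≡ 39·77 ≡ 93.
  x = λ² - 44 - 44 = 8649 - 88 ≡ 25; y = λ·(44 - 25) - 80 ≡ 38. → (25, 38)
3G: (25, 38) + (44, 80). λ = (80 - 38)/(44 - 25) ≡ 42/19 mod 97. 19⁻¹ ≡ 46 (mod 97), so λ ≡ 89.
  x = λ² - 25 - 44 = 7921 - 69 ≡ 92; y = λ·(25 - 92) - 38 ≡ 13. → (92, 13)
3G = (92, 13).
Next 3H:
Repeated addition: build up to 3H.
2H: tangent at (3, 27): λ = (3·3² + 51)/(2·27) ≡ 78/54. 54⁻¹ ≡ 9 (mod 97), so λ ≡ 78·9 ≡ 23.
  x = λ² - 3 - 3 = 529 - 6 ≡ 38; y = λ·(3 - 38) - 27 ≡ 41. → (38, 41)
3H: (38, 41) + (3, 27). λ = (27 - 41)/(3 - 38) ≡ 83/62 mod 97. 62⁻¹ ≡ 36 (mod 97) since 62·36 = 2232 ≡ 1, so λ ≡ 78.
  x = λ² - 38 - 3 = 6084 - 41 ≡ 29; y = λ·(38 - 29) - 41 ≡ 79. → (29, 79)
3H = (29, 79).
Finally 3G + 3H:
(92, 13) + (29, 79). λ = (79 - 13)/(29 - 92) ≡ 66/34 mod 97. 34⁻¹ ≡ 20 (mod 97), so λ ≡ 59.
  x = λ² - 92 - 29 = 3481 - 121 ≡ 62; y = λ·(92 - 62) - 13 ≡ 11. → (62, 11)

(62, 11)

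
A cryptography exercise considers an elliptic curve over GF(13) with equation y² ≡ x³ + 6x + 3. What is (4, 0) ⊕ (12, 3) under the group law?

(1, 6)

(4, 0) + (12, 3). λ = (3 - 0)/(12 - 4) ≡ 3/8 mod 13. 8⁻¹ ≡ 5 (mod 13), so λ ≡ 2.
  x = λ² - 4 - 12 = 4 - 16 ≡ 1; y = λ·(4 - 1) - 0 ≡ 6. → (1, 6)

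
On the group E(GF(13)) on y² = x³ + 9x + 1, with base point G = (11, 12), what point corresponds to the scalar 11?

(7, 11)

Repeated addition: build up to 11G.
2G: tangent at (11, 12): λ = (3·11² + 9)/(2·12) ≡ 8/11. 11⁻¹ ≡ 6 (mod 13) since 11·6 = 66 ≡ 1, so λ ≡ 8·6 ≡ 9.
  x = λ² - 11 - 11 = 81 - 22 ≡ 7; y = λ·(11 - 7) - 12 ≡ 11. → (7, 11)
3G: (7, 11) + (11, 12). λ = (12 - 11)/(11 - 7) ≡ 1/4 mod 13. 4⁻¹ ≡ 10 (mod 13) since 4·10 = 40 ≡ 1, so λ ≡ 10.
  x = λ² - 7 - 11 = 100 - 18 ≡ 4; y = λ·(7 - 4) - 11 ≡ 6. → (4, 6)
4G: (4, 6) + (11, 12). λ = (12 - 6)/(11 - 4) ≡ 6/7 mod 13. 7⁻¹ ≡ 2 (mod 13) since 7·2 = 14 ≡ 1, so λ ≡ 12.
  x = λ² - 4 - 11 = 144 - 15 ≡ 12; y = λ·(4 - 12) - 6 ≡ 2. → (12, 2)
5G: (12, 2) + (11, 12). λ = (12 - 2)/(11 - 12) ≡ 10/12 mod 13. 12⁻¹ ≡ 12 (mod 13), so λ ≡ 3.
  x = λ² - 12 - 11 = 9 - 23 ≡ 12; y = λ·(12 - 12) - 2 ≡ 11. → (12, 11)
6G: (12, 11) + (11, 12). λ = (12 - 11)/(11 - 12) ≡ 1/12 mod 13. 12⁻¹ ≡ 12 (mod 13), so λ ≡ 12.
  x = λ² - 12 - 11 = 144 - 23 ≡ 4; y = λ·(12 - 4) - 11 ≡ 7. → (4, 7)
7G: (4, 7) + (11, 12). λ = (12 - 7)/(11 - 4) ≡ 5/7 mod 13. 7⁻¹ ≡ 2 (mod 13) since 7·2 = 14 ≡ 1, so λ ≡ 10.
  x = λ² - 4 - 11 = 100 - 15 ≡ 7; y = λ·(4 - 7) - 7 ≡ 2. → (7, 2)
8G: (7, 2) + (11, 12). λ = (12 - 2)/(11 - 7) ≡ 10/4 mod 13. 4⁻¹ ≡ 10 (mod 13), so λ ≡ 9.
  x = λ² - 7 - 11 = 81 - 18 ≡ 11; y = λ·(7 - 11) - 2 ≡ 1. → (11, 1)
9G: (11, 1) + (11, 12): same x and y₁ ≡ -y₂, so the sum is O.
10G: O + (11, 12) = (11, 12) (identity).
11G: tangent at (11, 12): λ = (3·11² + 9)/(2·12) ≡ 8/11. 11⁻¹ ≡ 6 (mod 13), so λ ≡ 8·6 ≡ 9.
  x = λ² - 11 - 11 = 81 - 22 ≡ 7; y = λ·(11 - 7) - 12 ≡ 11. → (7, 11)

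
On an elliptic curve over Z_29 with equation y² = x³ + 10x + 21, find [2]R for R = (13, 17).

tangent at (13, 17): λ = (3·13² + 10)/(2·17) ≡ 24/5. 5⁻¹ ≡ 6 (mod 29) since 5·6 = 30 ≡ 1, so λ ≡ 24·6 ≡ 28.
  x = λ² - 13 - 13 = 784 - 26 ≡ 4; y = λ·(13 - 4) - 17 ≡ 3. → (4, 3)

(4, 3)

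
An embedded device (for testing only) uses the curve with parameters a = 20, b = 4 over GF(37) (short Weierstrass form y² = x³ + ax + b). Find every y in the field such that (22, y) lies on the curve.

none

x³ + 20x + 4 = 11092 ≡ 29 (mod 37).
29 is a non-residue mod 37; no y exists.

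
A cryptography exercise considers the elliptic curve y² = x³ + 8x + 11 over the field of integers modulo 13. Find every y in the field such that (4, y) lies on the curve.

4, 9

x³ + 8x + 11 = 107 ≡ 3 (mod 13).
Square roots of 3 mod 13: 4 and 9 (since 4² = 16 ≡ 3).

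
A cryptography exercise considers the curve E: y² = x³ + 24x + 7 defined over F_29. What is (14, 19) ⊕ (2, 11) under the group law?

(14, 19) + (2, 11). λ = (11 - 19)/(2 - 14) ≡ 21/17 mod 29. 17⁻¹ ≡ 12 (mod 29) since 17·12 = 204 ≡ 1, so λ ≡ 20.
  x = λ² - 14 - 2 = 400 - 16 ≡ 7; y = λ·(14 - 7) - 19 ≡ 5. → (7, 5)

(7, 5)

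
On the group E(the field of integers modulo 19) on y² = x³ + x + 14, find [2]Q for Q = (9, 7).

(12, 14)

tangent at (9, 7): λ = (3·9² + 1)/(2·7) ≡ 16/14. 14⁻¹ ≡ 15 (mod 19), so λ ≡ 16·15 ≡ 12.
  x = λ² - 9 - 9 = 144 - 18 ≡ 12; y = λ·(9 - 12) - 7 ≡ 14. → (12, 14)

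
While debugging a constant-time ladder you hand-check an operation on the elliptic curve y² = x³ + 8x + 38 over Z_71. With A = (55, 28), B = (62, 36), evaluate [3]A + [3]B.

(14, 14)

First 3A:
Repeated addition: build up to 3A.
2A: tangent at (55, 28): λ = (3·55² + 8)/(2·28) ≡ 66/56. 56⁻¹ ≡ 52 (mod 71) since 56·52 = 2912 ≡ 1, so λ ≡ 66·52 ≡ 24.
  x = λ² - 55 - 55 = 576 - 110 ≡ 40; y = λ·(55 - 40) - 28 ≡ 48. → (40, 48)
3A: (40, 48) + (55, 28). λ = (28 - 48)/(55 - 40) ≡ 51/15 mod 71. 15⁻¹ ≡ 19 (mod 71), so λ ≡ 46.
  x = λ² - 40 - 55 = 2116 - 95 ≡ 33; y = λ·(40 - 33) - 48 ≡ 61. → (33, 61)
3A = (33, 61).
Next 3B:
Repeated addition: build up to 3B.
2B: tangent at (62, 36): λ = (3·62² + 8)/(2·36) ≡ 38/1. 1⁻¹ ≡ 1 (mod 71) since 1·1 = 1 ≡ 1, so λ ≡ 38·1 ≡ 38.
  x = λ² - 62 - 62 = 1444 - 124 ≡ 42; y = λ·(62 - 42) - 36 ≡ 14. → (42, 14)
3B: (42, 14) + (62, 36). λ = (36 - 14)/(62 - 42) ≡ 22/20 mod 71. 20⁻¹ ≡ 32 (mod 71) since 20·32 = 640 ≡ 1, so λ ≡ 65.
  x = λ² - 42 - 62 = 4225 - 104 ≡ 3; y = λ·(42 - 3) - 14 ≡ 36. → (3, 36)
3B = (3, 36).
Finally 3A + 3B:
(33, 61) + (3, 36). λ = (36 - 61)/(3 - 33) ≡ 46/41 mod 71. 41⁻¹ ≡ 26 (mod 71), so λ ≡ 60.
  x = λ² - 33 - 3 = 3600 - 36 ≡ 14; y = λ·(33 - 14) - 61 ≡ 14. → (14, 14)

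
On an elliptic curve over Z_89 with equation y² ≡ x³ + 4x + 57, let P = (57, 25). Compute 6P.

Double-and-add on 6 = (110)₂. Start with P = (57, 25) for the leading 1-bit.
double: tangent at (57, 25): λ = (3·57² + 4)/(2·25) ≡ 50/50. 50⁻¹ ≡ 73 (mod 89) since 50·73 = 3650 ≡ 1, so λ ≡ 50·73 ≡ 1.
  x = λ² - 57 - 57 = 1 - 114 ≡ 65; y = λ·(57 - 65) - 25 ≡ 56. → (65, 56)
add P: (65, 56) + (57, 25). λ = (25 - 56)/(57 - 65) ≡ 58/81 mod 89. 81⁻¹ ≡ 11 (mod 89), so λ ≡ 15.
  x = λ² - 65 - 57 = 225 - 122 ≡ 14; y = λ·(65 - 14) - 56 ≡ 86. → (14, 86)
double: tangent at (14, 86): λ = (3·14² + 4)/(2·86) ≡ 58/83. 83⁻¹ ≡ 74 (mod 89) since 83·74 = 6142 ≡ 1, so λ ≡ 58·74 ≡ 20.
  x = λ² - 14 - 14 = 400 - 28 ≡ 16; y = λ·(14 - 16) - 86 ≡ 52. → (16, 52)

(16, 52)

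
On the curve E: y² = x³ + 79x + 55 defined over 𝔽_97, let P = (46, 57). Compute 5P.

Repeated addition: build up to 5P.
2P: tangent at (46, 57): λ = (3·46² + 79)/(2·57) ≡ 25/17. 17⁻¹ ≡ 40 (mod 97) since 17·40 = 680 ≡ 1, so λ ≡ 25·40 ≡ 30.
  x = λ² - 46 - 46 = 900 - 92 ≡ 32; y = λ·(46 - 32) - 57 ≡ 72. → (32, 72)
3P: (32, 72) + (46, 57). λ = (57 - 72)/(46 - 32) ≡ 82/14 mod 97. 14⁻¹ ≡ 7 (mod 97), so λ ≡ 89.
  x = λ² - 32 - 46 = 7921 - 78 ≡ 83; y = λ·(32 - 83) - 72 ≡ 45. → (83, 45)
4P: (83, 45) + (46, 57). λ = (57 - 45)/(46 - 83) ≡ 12/60 mod 97. 60⁻¹ ≡ 76 (mod 97), so λ ≡ 39.
  x = λ² - 83 - 46 = 1521 - 129 ≡ 34; y = λ·(83 - 34) - 45 ≡ 23. → (34, 23)
5P: (34, 23) + (46, 57). λ = (57 - 23)/(46 - 34) ≡ 34/12 mod 97. 12⁻¹ ≡ 89 (mod 97), so λ ≡ 19.
  x = λ² - 34 - 46 = 361 - 80 ≡ 87; y = λ·(34 - 87) - 23 ≡ 37. → (87, 37)

(87, 37)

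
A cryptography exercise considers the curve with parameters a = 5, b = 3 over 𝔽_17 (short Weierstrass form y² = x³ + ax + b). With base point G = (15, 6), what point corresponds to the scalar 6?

Repeated addition: build up to 6G.
2G: tangent at (15, 6): λ = (3·15² + 5)/(2·6) ≡ 0/12. 12⁻¹ ≡ 10 (mod 17) since 12·10 = 120 ≡ 1, so λ ≡ 0·10 ≡ 0.
  x = λ² - 15 - 15 = 0 - 30 ≡ 4; y = λ·(15 - 4) - 6 ≡ 11. → (4, 11)
3G: (4, 11) + (15, 6). λ = (6 - 11)/(15 - 4) ≡ 12/11 mod 17. 11⁻¹ ≡ 14 (mod 17), so λ ≡ 15.
  x = λ² - 4 - 15 = 225 - 19 ≡ 2; y = λ·(4 - 2) - 11 ≡ 2. → (2, 2)
4G: (2, 2) + (15, 6). λ = (6 - 2)/(15 - 2) ≡ 4/13 mod 17. 13⁻¹ ≡ 4 (mod 17), so λ ≡ 16.
  x = λ² - 2 - 15 = 256 - 17 ≡ 1; y = λ·(2 - 1) - 2 ≡ 14. → (1, 14)
5G: (1, 14) + (15, 6). λ = (6 - 14)/(15 - 1) ≡ 9/14 mod 17. 14⁻¹ ≡ 11 (mod 17), so λ ≡ 14.
  x = λ² - 1 - 15 = 196 - 16 ≡ 10; y = λ·(1 - 10) - 14 ≡ 13. → (10, 13)
6G: (10, 13) + (15, 6). λ = (6 - 13)/(15 - 10) ≡ 10/5 mod 17. 5⁻¹ ≡ 7 (mod 17) since 5·7 = 35 ≡ 1, so λ ≡ 2.
  x = λ² - 10 - 15 = 4 - 25 ≡ 13; y = λ·(10 - 13) - 13 ≡ 15. → (13, 15)

(13, 15)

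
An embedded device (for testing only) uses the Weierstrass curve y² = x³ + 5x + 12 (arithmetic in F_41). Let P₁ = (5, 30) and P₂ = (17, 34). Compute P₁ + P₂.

(10, 23)

(5, 30) + (17, 34). λ = (34 - 30)/(17 - 5) ≡ 4/12 mod 41. 12⁻¹ ≡ 24 (mod 41), so λ ≡ 14.
  x = λ² - 5 - 17 = 196 - 22 ≡ 10; y = λ·(5 - 10) - 30 ≡ 23. → (10, 23)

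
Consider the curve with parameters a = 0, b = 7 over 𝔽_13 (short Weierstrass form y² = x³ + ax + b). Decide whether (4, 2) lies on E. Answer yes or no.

no

y² = 2² ≡ 4; x³ + 0x + 7 = 71 ≡ 6 (mod 13). 4 ≠ 6.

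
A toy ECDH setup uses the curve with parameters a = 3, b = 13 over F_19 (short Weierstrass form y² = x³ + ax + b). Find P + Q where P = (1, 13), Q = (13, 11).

(14, 5)

(1, 13) + (13, 11). λ = (11 - 13)/(13 - 1) ≡ 17/12 mod 19. 12⁻¹ ≡ 8 (mod 19), so λ ≡ 3.
  x = λ² - 1 - 13 = 9 - 14 ≡ 14; y = λ·(1 - 14) - 13 ≡ 5. → (14, 5)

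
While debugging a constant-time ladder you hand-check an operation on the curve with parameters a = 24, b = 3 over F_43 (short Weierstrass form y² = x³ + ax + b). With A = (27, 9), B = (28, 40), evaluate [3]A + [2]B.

(34, 2)

First 3A:
Repeated addition: build up to 3A.
2A: tangent at (27, 9): λ = (3·27² + 24)/(2·9) ≡ 18/18. 18⁻¹ ≡ 12 (mod 43) since 18·12 = 216 ≡ 1, so λ ≡ 18·12 ≡ 1.
  x = λ² - 27 - 27 = 1 - 54 ≡ 33; y = λ·(27 - 33) - 9 ≡ 28. → (33, 28)
3A: (33, 28) + (27, 9). λ = (9 - 28)/(27 - 33) ≡ 24/37 mod 43. 37⁻¹ ≡ 7 (mod 43) since 37·7 = 259 ≡ 1, so λ ≡ 39.
  x = λ² - 33 - 27 = 1521 - 60 ≡ 42; y = λ·(33 - 42) - 28 ≡ 8. → (42, 8)
3A = (42, 8).
Next 2B:
Repeated addition: build up to 2B.
2B: tangent at (28, 40): λ = (3·28² + 24)/(2·40) ≡ 11/37. 37⁻¹ ≡ 7 (mod 43), so λ ≡ 11·7 ≡ 34.
  x = λ² - 28 - 28 = 1156 - 56 ≡ 25; y = λ·(28 - 25) - 40 ≡ 19. → (25, 19)
2B = (25, 19).
Finally 3A + 2B:
(42, 8) + (25, 19). λ = (19 - 8)/(25 - 42) ≡ 11/26 mod 43. 26⁻¹ ≡ 5 (mod 43), so λ ≡ 12.
  x = λ² - 42 - 25 = 144 - 67 ≡ 34; y = λ·(42 - 34) - 8 ≡ 2. → (34, 2)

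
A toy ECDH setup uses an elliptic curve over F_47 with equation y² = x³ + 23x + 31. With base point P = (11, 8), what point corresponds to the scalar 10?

(43, 4)

Repeated addition: build up to 10P.
2P: tangent at (11, 8): λ = (3·11² + 23)/(2·8) ≡ 10/16. 16⁻¹ ≡ 3 (mod 47), so λ ≡ 10·3 ≡ 30.
  x = λ² - 11 - 11 = 900 - 22 ≡ 32; y = λ·(11 - 32) - 8 ≡ 20. → (32, 20)
3P: (32, 20) + (11, 8). λ = (8 - 20)/(11 - 32) ≡ 35/26 mod 47. 26⁻¹ ≡ 38 (mod 47) since 26·38 = 988 ≡ 1, so λ ≡ 14.
  x = λ² - 32 - 11 = 196 - 43 ≡ 12; y = λ·(32 - 12) - 20 ≡ 25. → (12, 25)
4P: (12, 25) + (11, 8). λ = (8 - 25)/(11 - 12) ≡ 30/46 mod 47. 46⁻¹ ≡ 46 (mod 47), so λ ≡ 17.
  x = λ² - 12 - 11 = 289 - 23 ≡ 31; y = λ·(12 - 31) - 25 ≡ 28. → (31, 28)
5P: (31, 28) + (11, 8). λ = (8 - 28)/(11 - 31) ≡ 27/27 mod 47. 27⁻¹ ≡ 7 (mod 47) since 27·7 = 189 ≡ 1, so λ ≡ 1.
  x = λ² - 31 - 11 = 1 - 42 ≡ 6; y = λ·(31 - 6) - 28 ≡ 44. → (6, 44)
6P: (6, 44) + (11, 8). λ = (8 - 44)/(11 - 6) ≡ 11/5 mod 47. 5⁻¹ ≡ 19 (mod 47) since 5·19 = 95 ≡ 1, so λ ≡ 21.
  x = λ² - 6 - 11 = 441 - 17 ≡ 1; y = λ·(6 - 1) - 44 ≡ 14. → (1, 14)
7P: (1, 14) + (11, 8). λ = (8 - 14)/(11 - 1) ≡ 41/10 mod 47. 10⁻¹ ≡ 33 (mod 47) since 10·33 = 330 ≡ 1, so λ ≡ 37.
  x = λ² - 1 - 11 = 1369 - 12 ≡ 41; y = λ·(1 - 41) - 14 ≡ 10. → (41, 10)
8P: (41, 10) + (11, 8). λ = (8 - 10)/(11 - 41) ≡ 45/17 mod 47. 17⁻¹ ≡ 36 (mod 47) since 17·36 = 612 ≡ 1, so λ ≡ 22.
  x = λ² - 41 - 11 = 484 - 52 ≡ 9; y = λ·(41 - 9) - 10 ≡ 36. → (9, 36)
9P: (9, 36) + (11, 8). λ = (8 - 36)/(11 - 9) ≡ 19/2 mod 47. 2⁻¹ ≡ 24 (mod 47), so λ ≡ 33.
  x = λ² - 9 - 11 = 1089 - 20 ≡ 35; y = λ·(9 - 35) - 36 ≡ 46. → (35, 46)
10P: (35, 46) + (11, 8). λ = (8 - 46)/(11 - 35) ≡ 9/23 mod 47. 23⁻¹ ≡ 45 (mod 47), so λ ≡ 29.
  x = λ² - 35 - 11 = 841 - 46 ≡ 43; y = λ·(35 - 43) - 46 ≡ 4. → (43, 4)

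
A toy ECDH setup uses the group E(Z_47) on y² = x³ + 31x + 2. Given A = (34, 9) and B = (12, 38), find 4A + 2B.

(26, 17)

First 4A:
Repeated addition: build up to 4A.
2A: tangent at (34, 9): λ = (3·34² + 31)/(2·9) ≡ 21/18. 18⁻¹ ≡ 34 (mod 47), so λ ≡ 21·34 ≡ 9.
  x = λ² - 34 - 34 = 81 - 68 ≡ 13; y = λ·(34 - 13) - 9 ≡ 39. → (13, 39)
3A: (13, 39) + (34, 9). λ = (9 - 39)/(34 - 13) ≡ 17/21 mod 47. 21⁻¹ ≡ 9 (mod 47), so λ ≡ 12.
  x = λ² - 13 - 34 = 144 - 47 ≡ 3; y = λ·(13 - 3) - 39 ≡ 34. → (3, 34)
4A: (3, 34) + (34, 9). λ = (9 - 34)/(34 - 3) ≡ 22/31 mod 47. 31⁻¹ ≡ 44 (mod 47) since 31·44 = 1364 ≡ 1, so λ ≡ 28.
  x = λ² - 3 - 34 = 784 - 37 ≡ 42; y = λ·(3 - 42) - 34 ≡ 2. → (42, 2)
4A = (42, 2).
Next 2B:
Repeated addition: build up to 2B.
2B: tangent at (12, 38): λ = (3·12² + 31)/(2·38) ≡ 40/29. 29⁻¹ ≡ 13 (mod 47), so λ ≡ 40·13 ≡ 3.
  x = λ² - 12 - 12 = 9 - 24 ≡ 32; y = λ·(12 - 32) - 38 ≡ 43. → (32, 43)
2B = (32, 43).
Finally 4A + 2B:
(42, 2) + (32, 43). λ = (43 - 2)/(32 - 42) ≡ 41/37 mod 47. 37⁻¹ ≡ 14 (mod 47) since 37·14 = 518 ≡ 1, so λ ≡ 10.
  x = λ² - 42 - 32 = 100 - 74 ≡ 26; y = λ·(42 - 26) - 2 ≡ 17. → (26, 17)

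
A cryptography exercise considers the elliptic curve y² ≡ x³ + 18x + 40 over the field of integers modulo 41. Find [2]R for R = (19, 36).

(5, 38)

tangent at (19, 36): λ = (3·19² + 18)/(2·36) ≡ 35/31. 31⁻¹ ≡ 4 (mod 41), so λ ≡ 35·4 ≡ 17.
  x = λ² - 19 - 19 = 289 - 38 ≡ 5; y = λ·(19 - 5) - 36 ≡ 38. → (5, 38)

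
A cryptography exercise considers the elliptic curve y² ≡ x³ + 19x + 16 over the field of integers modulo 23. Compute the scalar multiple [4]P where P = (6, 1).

Double-and-add on 4 = (100)₂. Start with P = (6, 1) for the leading 1-bit.
double: tangent at (6, 1): λ = (3·6² + 19)/(2·1) ≡ 12/2. 2⁻¹ ≡ 12 (mod 23) since 2·12 = 24 ≡ 1, so λ ≡ 12·12 ≡ 6.
  x = λ² - 6 - 6 = 36 - 12 ≡ 1; y = λ·(6 - 1) - 1 ≡ 6. → (1, 6)
double: tangent at (1, 6): λ = (3·1² + 19)/(2·6) ≡ 22/12. 12⁻¹ ≡ 2 (mod 23), so λ ≡ 22·2 ≡ 21.
  x = λ² - 1 - 1 = 441 - 2 ≡ 2; y = λ·(1 - 2) - 6 ≡ 19. → (2, 19)

(2, 19)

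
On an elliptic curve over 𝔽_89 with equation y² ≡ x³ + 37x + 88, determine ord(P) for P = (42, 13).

10

2P: tangent at (42, 13): λ = (3·42² + 37)/(2·13) ≡ 78/26. 26⁻¹ ≡ 24 (mod 89) since 26·24 = 624 ≡ 1, so λ ≡ 78·24 ≡ 3.
  x = λ² - 42 - 42 = 9 - 84 ≡ 14; y = λ·(42 - 14) - 13 ≡ 71. → (14, 71)
3P: (14, 71) + (42, 13). λ = (13 - 71)/(42 - 14) ≡ 31/28 mod 89. 28⁻¹ ≡ 35 (mod 89) since 28·35 = 980 ≡ 1, so λ ≡ 17.
  x = λ² - 14 - 42 = 289 - 56 ≡ 55; y = λ·(14 - 55) - 71 ≡ 33. → (55, 33)
4P: (55, 33) + (42, 13). λ = (13 - 33)/(42 - 55) ≡ 69/76 mod 89. 76⁻¹ ≡ 41 (mod 89), so λ ≡ 70.
  x = λ² - 55 - 42 = 4900 - 97 ≡ 86; y = λ·(55 - 86) - 33 ≡ 22. → (86, 22)
5P: (86, 22) + (42, 13). λ = (13 - 22)/(42 - 86) ≡ 80/45 mod 89. 45⁻¹ ≡ 2 (mod 89), so λ ≡ 71.
  x = λ² - 86 - 42 = 5041 - 128 ≡ 18; y = λ·(86 - 18) - 22 ≡ 0. → (18, 0)
6P: (18, 0) + (42, 13). λ = (13 - 0)/(42 - 18) ≡ 13/24 mod 89. 24⁻¹ ≡ 26 (mod 89), so λ ≡ 71.
  x = λ² - 18 - 42 = 5041 - 60 ≡ 86; y = λ·(18 - 86) - 0 ≡ 67. → (86, 67)
7P: (86, 67) + (42, 13). λ = (13 - 67)/(42 - 86) ≡ 35/45 mod 89. 45⁻¹ ≡ 2 (mod 89) since 45·2 = 90 ≡ 1, so λ ≡ 70.
  x = λ² - 86 - 42 = 4900 - 128 ≡ 55; y = λ·(86 - 55) - 67 ≡ 56. → (55, 56)
8P: (55, 56) + (42, 13). λ = (13 - 56)/(42 - 55) ≡ 46/76 mod 89. 76⁻¹ ≡ 41 (mod 89), so λ ≡ 17.
  x = λ² - 55 - 42 = 289 - 97 ≡ 14; y = λ·(55 - 14) - 56 ≡ 18. → (14, 18)
9P: (14, 18) + (42, 13). λ = (13 - 18)/(42 - 14) ≡ 84/28 mod 89. 28⁻¹ ≡ 35 (mod 89) since 28·35 = 980 ≡ 1, so λ ≡ 3.
  x = λ² - 14 - 42 = 9 - 56 ≡ 42; y = λ·(14 - 42) - 18 ≡ 76. → (42, 76)
10P: (42, 76) + (42, 13): same x and y₁ ≡ -y₂, so the sum is ∞.
10P = ∞, so the order is 10.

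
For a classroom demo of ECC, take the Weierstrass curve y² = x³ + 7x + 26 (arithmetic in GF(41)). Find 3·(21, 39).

(9, 11)

Write P = (21, 39).
Repeated addition: build up to 3P.
2P: tangent at (21, 39): λ = (3·21² + 7)/(2·39) ≡ 18/37. 37⁻¹ ≡ 10 (mod 41), so λ ≡ 18·10 ≡ 16.
  x = λ² - 21 - 21 = 256 - 42 ≡ 9; y = λ·(21 - 9) - 39 ≡ 30. → (9, 30)
3P: (9, 30) + (21, 39). λ = (39 - 30)/(21 - 9) ≡ 9/12 mod 41. 12⁻¹ ≡ 24 (mod 41), so λ ≡ 11.
  x = λ² - 9 - 21 = 121 - 30 ≡ 9; y = λ·(9 - 9) - 30 ≡ 11. → (9, 11)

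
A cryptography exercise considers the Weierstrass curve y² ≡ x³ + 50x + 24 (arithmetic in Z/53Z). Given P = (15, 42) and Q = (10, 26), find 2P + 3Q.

First 2P:
Repeated addition: build up to 2P.
2P: tangent at (15, 42): λ = (3·15² + 50)/(2·42) ≡ 36/31. 31⁻¹ ≡ 12 (mod 53), so λ ≡ 36·12 ≡ 8.
  x = λ² - 15 - 15 = 64 - 30 ≡ 34; y = λ·(15 - 34) - 42 ≡ 18. → (34, 18)
2P = (34, 18).
Next 3Q:
Repeated addition: build up to 3Q.
2Q: tangent at (10, 26): λ = (3·10² + 50)/(2·26) ≡ 32/52. 52⁻¹ ≡ 52 (mod 53) since 52·52 = 2704 ≡ 1, so λ ≡ 32·52 ≡ 21.
  x = λ² - 10 - 10 = 441 - 20 ≡ 50; y = λ·(10 - 50) - 26 ≡ 35. → (50, 35)
3Q: (50, 35) + (10, 26). λ = (26 - 35)/(10 - 50) ≡ 44/13 mod 53. 13⁻¹ ≡ 49 (mod 53), so λ ≡ 36.
  x = λ² - 50 - 10 = 1296 - 60 ≡ 17; y = λ·(50 - 17) - 35 ≡ 40. → (17, 40)
3Q = (17, 40).
Finally 2P + 3Q:
(34, 18) + (17, 40). λ = (40 - 18)/(17 - 34) ≡ 22/36 mod 53. 36⁻¹ ≡ 28 (mod 53), so λ ≡ 33.
  x = λ² - 34 - 17 = 1089 - 51 ≡ 31; y = λ·(34 - 31) - 18 ≡ 28. → (31, 28)

(31, 28)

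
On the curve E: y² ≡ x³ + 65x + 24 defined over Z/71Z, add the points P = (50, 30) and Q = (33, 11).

(46, 58)

(50, 30) + (33, 11). λ = (11 - 30)/(33 - 50) ≡ 52/54 mod 71. 54⁻¹ ≡ 25 (mod 71) since 54·25 = 1350 ≡ 1, so λ ≡ 22.
  x = λ² - 50 - 33 = 484 - 83 ≡ 46; y = λ·(50 - 46) - 30 ≡ 58. → (46, 58)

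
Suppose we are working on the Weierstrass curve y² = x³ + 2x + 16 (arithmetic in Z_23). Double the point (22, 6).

tangent at (22, 6): λ = (3·22² + 2)/(2·6) ≡ 5/12. 12⁻¹ ≡ 2 (mod 23), so λ ≡ 5·2 ≡ 10.
  x = λ² - 22 - 22 = 100 - 44 ≡ 10; y = λ·(22 - 10) - 6 ≡ 22. → (10, 22)

(10, 22)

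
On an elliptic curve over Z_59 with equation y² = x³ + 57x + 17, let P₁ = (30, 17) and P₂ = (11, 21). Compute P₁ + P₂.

(54, 16)

(30, 17) + (11, 21). λ = (21 - 17)/(11 - 30) ≡ 4/40 mod 59. 40⁻¹ ≡ 31 (mod 59), so λ ≡ 6.
  x = λ² - 30 - 11 = 36 - 41 ≡ 54; y = λ·(30 - 54) - 17 ≡ 16. → (54, 16)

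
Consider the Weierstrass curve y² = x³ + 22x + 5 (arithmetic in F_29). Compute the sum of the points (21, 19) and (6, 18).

(6, 11)

(21, 19) + (6, 18). λ = (18 - 19)/(6 - 21) ≡ 28/14 mod 29. 14⁻¹ ≡ 27 (mod 29), so λ ≡ 2.
  x = λ² - 21 - 6 = 4 - 27 ≡ 6; y = λ·(21 - 6) - 19 ≡ 11. → (6, 11)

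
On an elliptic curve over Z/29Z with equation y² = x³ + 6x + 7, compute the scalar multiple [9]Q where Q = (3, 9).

Double-and-add on 9 = (1001)₂. Start with Q = (3, 9) for the leading 1-bit.
double: tangent at (3, 9): λ = (3·3² + 6)/(2·9) ≡ 4/18. 18⁻¹ ≡ 21 (mod 29) since 18·21 = 378 ≡ 1, so λ ≡ 4·21 ≡ 26.
  x = λ² - 3 - 3 = 676 - 6 ≡ 3; y = λ·(3 - 3) - 9 ≡ 20. → (3, 20)
double: tangent at (3, 20): λ = (3·3² + 6)/(2·20) ≡ 4/11. 11⁻¹ ≡ 8 (mod 29) since 11·8 = 88 ≡ 1, so λ ≡ 4·8 ≡ 3.
  x = λ² - 3 - 3 = 9 - 6 ≡ 3; y = λ·(3 - 3) - 20 ≡ 9. → (3, 9)
double: tangent at (3, 9): λ = (3·3² + 6)/(2·9) ≡ 4/18. 18⁻¹ ≡ 21 (mod 29) since 18·21 = 378 ≡ 1, so λ ≡ 4·21 ≡ 26.
  x = λ² - 3 - 3 = 676 - 6 ≡ 3; y = λ·(3 - 3) - 9 ≡ 20. → (3, 20)
add Q: (3, 20) + (3, 9): same x and y₁ ≡ -y₂, so the sum is 𝒪.

O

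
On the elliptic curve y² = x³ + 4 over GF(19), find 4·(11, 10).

Write Q = (11, 10).
Double-and-add on 4 = (100)₂. Start with Q = (11, 10) for the leading 1-bit.
double: tangent at (11, 10): λ = (3·11² + 0)/(2·10) ≡ 2/1. 1⁻¹ ≡ 1 (mod 19), so λ ≡ 2·1 ≡ 2.
  x = λ² - 11 - 11 = 4 - 22 ≡ 1; y = λ·(11 - 1) - 10 ≡ 10. → (1, 10)
double: tangent at (1, 10): λ = (3·1² + 0)/(2·10) ≡ 3/1. 1⁻¹ ≡ 1 (mod 19), so λ ≡ 3·1 ≡ 3.
  x = λ² - 1 - 1 = 9 - 2 ≡ 7; y = λ·(1 - 7) - 10 ≡ 10. → (7, 10)

(7, 10)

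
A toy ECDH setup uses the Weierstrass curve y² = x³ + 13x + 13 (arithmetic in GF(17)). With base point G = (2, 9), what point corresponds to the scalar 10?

(9, 3)

Repeated addition: build up to 10G.
2G: tangent at (2, 9): λ = (3·2² + 13)/(2·9) ≡ 8/1. 1⁻¹ ≡ 1 (mod 17) since 1·1 = 1 ≡ 1, so λ ≡ 8·1 ≡ 8.
  x = λ² - 2 - 2 = 64 - 4 ≡ 9; y = λ·(2 - 9) - 9 ≡ 3. → (9, 3)
3G: (9, 3) + (2, 9). λ = (9 - 3)/(2 - 9) ≡ 6/10 mod 17. 10⁻¹ ≡ 12 (mod 17) since 10·12 = 120 ≡ 1, so λ ≡ 4.
  x = λ² - 9 - 2 = 16 - 11 ≡ 5; y = λ·(9 - 5) - 3 ≡ 13. → (5, 13)
4G: (5, 13) + (2, 9). λ = (9 - 13)/(2 - 5) ≡ 13/14 mod 17. 14⁻¹ ≡ 11 (mod 17), so λ ≡ 7.
  x = λ² - 5 - 2 = 49 - 7 ≡ 8; y = λ·(5 - 8) - 13 ≡ 0. → (8, 0)
5G: (8, 0) + (2, 9). λ = (9 - 0)/(2 - 8) ≡ 9/11 mod 17. 11⁻¹ ≡ 14 (mod 17), so λ ≡ 7.
  x = λ² - 8 - 2 = 49 - 10 ≡ 5; y = λ·(8 - 5) - 0 ≡ 4. → (5, 4)
6G: (5, 4) + (2, 9). λ = (9 - 4)/(2 - 5) ≡ 5/14 mod 17. 14⁻¹ ≡ 11 (mod 17), so λ ≡ 4.
  x = λ² - 5 - 2 = 16 - 7 ≡ 9; y = λ·(5 - 9) - 4 ≡ 14. → (9, 14)
7G: (9, 14) + (2, 9). λ = (9 - 14)/(2 - 9) ≡ 12/10 mod 17. 10⁻¹ ≡ 12 (mod 17), so λ ≡ 8.
  x = λ² - 9 - 2 = 64 - 11 ≡ 2; y = λ·(9 - 2) - 14 ≡ 8. → (2, 8)
8G: (2, 8) + (2, 9): same x and y₁ ≡ -y₂, so the sum is O.
9G: O + (2, 9) = (2, 9) (identity).
10G: tangent at (2, 9): λ = (3·2² + 13)/(2·9) ≡ 8/1. 1⁻¹ ≡ 1 (mod 17), so λ ≡ 8·1 ≡ 8.
  x = λ² - 2 - 2 = 64 - 4 ≡ 9; y = λ·(2 - 9) - 9 ≡ 3. → (9, 3)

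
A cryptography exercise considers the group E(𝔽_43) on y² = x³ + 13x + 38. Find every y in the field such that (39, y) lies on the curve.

x³ + 13x + 38 = 59864 ≡ 8 (mod 43).
8 is a non-residue mod 43; no y exists.

none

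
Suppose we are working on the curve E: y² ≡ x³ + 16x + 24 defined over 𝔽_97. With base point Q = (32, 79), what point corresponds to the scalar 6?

O

Repeated addition: build up to 6Q.
2Q: tangent at (32, 79): λ = (3·32² + 16)/(2·79) ≡ 81/61. 61⁻¹ ≡ 35 (mod 97), so λ ≡ 81·35 ≡ 22.
  x = λ² - 32 - 32 = 484 - 64 ≡ 32; y = λ·(32 - 32) - 79 ≡ 18. → (32, 18)
3Q: (32, 18) + (32, 79): same x and y₁ ≡ -y₂, so the sum is the point at infinity.
4Q: the point at infinity + (32, 79) = (32, 79) (identity).
5Q: tangent at (32, 79): λ = (3·32² + 16)/(2·79) ≡ 81/61. 61⁻¹ ≡ 35 (mod 97), so λ ≡ 81·35 ≡ 22.
  x = λ² - 32 - 32 = 484 - 64 ≡ 32; y = λ·(32 - 32) - 79 ≡ 18. → (32, 18)
6Q: (32, 18) + (32, 79): same x and y₁ ≡ -y₂, so the sum is the point at infinity.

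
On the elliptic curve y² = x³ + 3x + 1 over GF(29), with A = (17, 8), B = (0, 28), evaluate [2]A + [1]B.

(0, 1)

First 2A:
Repeated addition: build up to 2A.
2A: tangent at (17, 8): λ = (3·17² + 3)/(2·8) ≡ 0/16. 16⁻¹ ≡ 20 (mod 29), so λ ≡ 0·20 ≡ 0.
  x = λ² - 17 - 17 = 0 - 34 ≡ 24; y = λ·(17 - 24) - 8 ≡ 21. → (24, 21)
2A = (24, 21).
Finally 2A + B:
(24, 21) + (0, 28). λ = (28 - 21)/(0 - 24) ≡ 7/5 mod 29. 5⁻¹ ≡ 6 (mod 29) since 5·6 = 30 ≡ 1, so λ ≡ 13.
  x = λ² - 24 - 0 = 169 - 24 ≡ 0; y = λ·(24 - 0) - 21 ≡ 1. → (0, 1)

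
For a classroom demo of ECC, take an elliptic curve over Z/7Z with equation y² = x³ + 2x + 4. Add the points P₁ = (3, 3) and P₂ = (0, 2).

(1, 0)

(3, 3) + (0, 2). λ = (2 - 3)/(0 - 3) ≡ 6/4 mod 7. 4⁻¹ ≡ 2 (mod 7) since 4·2 = 8 ≡ 1, so λ ≡ 5.
  x = λ² - 3 - 0 = 25 - 3 ≡ 1; y = λ·(3 - 1) - 3 ≡ 0. → (1, 0)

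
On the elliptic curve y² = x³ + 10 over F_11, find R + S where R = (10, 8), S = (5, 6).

(1, 0)

(10, 8) + (5, 6). λ = (6 - 8)/(5 - 10) ≡ 9/6 mod 11. 6⁻¹ ≡ 2 (mod 11) since 6·2 = 12 ≡ 1, so λ ≡ 7.
  x = λ² - 10 - 5 = 49 - 15 ≡ 1; y = λ·(10 - 1) - 8 ≡ 0. → (1, 0)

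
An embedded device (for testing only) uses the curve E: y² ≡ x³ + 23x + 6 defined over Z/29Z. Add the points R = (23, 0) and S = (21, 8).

(23, 0) + (21, 8). λ = (8 - 0)/(21 - 23) ≡ 8/27 mod 29. 27⁻¹ ≡ 14 (mod 29), so λ ≡ 25.
  x = λ² - 23 - 21 = 625 - 44 ≡ 1; y = λ·(23 - 1) - 0 ≡ 28. → (1, 28)

(1, 28)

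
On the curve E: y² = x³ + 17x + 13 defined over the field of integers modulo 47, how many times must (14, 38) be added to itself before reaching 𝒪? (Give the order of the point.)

11

2P: tangent at (14, 38): λ = (3·14² + 17)/(2·38) ≡ 41/29. 29⁻¹ ≡ 13 (mod 47), so λ ≡ 41·13 ≡ 16.
  x = λ² - 14 - 14 = 256 - 28 ≡ 40; y = λ·(14 - 40) - 38 ≡ 16. → (40, 16)
3P: (40, 16) + (14, 38). λ = (38 - 16)/(14 - 40) ≡ 22/21 mod 47. 21⁻¹ ≡ 9 (mod 47) since 21·9 = 189 ≡ 1, so λ ≡ 10.
  x = λ² - 40 - 14 = 100 - 54 ≡ 46; y = λ·(40 - 46) - 16 ≡ 18. → (46, 18)
4P: (46, 18) + (14, 38). λ = (38 - 18)/(14 - 46) ≡ 20/15 mod 47. 15⁻¹ ≡ 22 (mod 47), so λ ≡ 17.
  x = λ² - 46 - 14 = 289 - 60 ≡ 41; y = λ·(46 - 41) - 18 ≡ 20. → (41, 20)
5P: (41, 20) + (14, 38). λ = (38 - 20)/(14 - 41) ≡ 18/20 mod 47. 20⁻¹ ≡ 40 (mod 47) since 20·40 = 800 ≡ 1, so λ ≡ 15.
  x = λ² - 41 - 14 = 225 - 55 ≡ 29; y = λ·(41 - 29) - 20 ≡ 19. → (29, 19)
6P: (29, 19) + (14, 38). λ = (38 - 19)/(14 - 29) ≡ 19/32 mod 47. 32⁻¹ ≡ 25 (mod 47) since 32·25 = 800 ≡ 1, so λ ≡ 5.
  x = λ² - 29 - 14 = 25 - 43 ≡ 29; y = λ·(29 - 29) - 19 ≡ 28. → (29, 28)
7P: (29, 28) + (14, 38). λ = (38 - 28)/(14 - 29) ≡ 10/32 mod 47. 32⁻¹ ≡ 25 (mod 47), so λ ≡ 15.
  x = λ² - 29 - 14 = 225 - 43 ≡ 41; y = λ·(29 - 41) - 28 ≡ 27. → (41, 27)
8P: (41, 27) + (14, 38). λ = (38 - 27)/(14 - 41) ≡ 11/20 mod 47. 20⁻¹ ≡ 40 (mod 47), so λ ≡ 17.
  x = λ² - 41 - 14 = 289 - 55 ≡ 46; y = λ·(41 - 46) - 27 ≡ 29. → (46, 29)
9P: (46, 29) + (14, 38). λ = (38 - 29)/(14 - 46) ≡ 9/15 mod 47. 15⁻¹ ≡ 22 (mod 47) since 15·22 = 330 ≡ 1, so λ ≡ 10.
  x = λ² - 46 - 14 = 100 - 60 ≡ 40; y = λ·(46 - 40) - 29 ≡ 31. → (40, 31)
10P: (40, 31) + (14, 38). λ = (38 - 31)/(14 - 40) ≡ 7/21 mod 47. 21⁻¹ ≡ 9 (mod 47) since 21·9 = 189 ≡ 1, so λ ≡ 16.
  x = λ² - 40 - 14 = 256 - 54 ≡ 14; y = λ·(40 - 14) - 31 ≡ 9. → (14, 9)
11P: (14, 9) + (14, 38): same x and y₁ ≡ -y₂, so the sum is 𝒪.
11P = 𝒪, so the order is 11.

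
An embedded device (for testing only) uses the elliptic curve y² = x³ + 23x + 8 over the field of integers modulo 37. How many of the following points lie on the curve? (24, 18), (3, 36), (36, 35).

(24, 18): 18² ≡ 28, rhs ≡ 28 → on.
(3, 36): 36² ≡ 1, rhs ≡ 30 → off.
(36, 35): 35² ≡ 4, rhs ≡ 21 → off.

1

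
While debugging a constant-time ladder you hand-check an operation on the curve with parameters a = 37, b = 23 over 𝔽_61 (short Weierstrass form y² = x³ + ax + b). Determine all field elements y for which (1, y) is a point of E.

0

x³ + 37x + 23 = 61 ≡ 0 (mod 61).
Only y = 0 satisfies y² ≡ 0.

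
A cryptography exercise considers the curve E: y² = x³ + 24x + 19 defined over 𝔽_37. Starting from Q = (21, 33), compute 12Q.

(1, 28)

Double-and-add on 12 = (1100)₂. Start with Q = (21, 33) for the leading 1-bit.
double: tangent at (21, 33): λ = (3·21² + 24)/(2·33) ≡ 15/29. 29⁻¹ ≡ 23 (mod 37) since 29·23 = 667 ≡ 1, so λ ≡ 15·23 ≡ 12.
  x = λ² - 21 - 21 = 144 - 42 ≡ 28; y = λ·(21 - 28) - 33 ≡ 31. → (28, 31)
add Q: (28, 31) + (21, 33). λ = (33 - 31)/(21 - 28) ≡ 2/30 mod 37. 30⁻¹ ≡ 21 (mod 37), so λ ≡ 5.
  x = λ² - 28 - 21 = 25 - 49 ≡ 13; y = λ·(28 - 13) - 31 ≡ 7. → (13, 7)
double: tangent at (13, 7): λ = (3·13² + 24)/(2·7) ≡ 13/14. 14⁻¹ ≡ 8 (mod 37), so λ ≡ 13·8 ≡ 30.
  x = λ² - 13 - 13 = 900 - 26 ≡ 23; y = λ·(13 - 23) - 7 ≡ 26. → (23, 26)
double: tangent at (23, 26): λ = (3·23² + 24)/(2·26) ≡ 20/15. 15⁻¹ ≡ 5 (mod 37), so λ ≡ 20·5 ≡ 26.
  x = λ² - 23 - 23 = 676 - 46 ≡ 1; y = λ·(23 - 1) - 26 ≡ 28. → (1, 28)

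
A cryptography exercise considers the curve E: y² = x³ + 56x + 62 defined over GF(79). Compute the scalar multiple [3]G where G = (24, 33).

Repeated addition: build up to 3G.
2G: tangent at (24, 33): λ = (3·24² + 56)/(2·33) ≡ 46/66. 66⁻¹ ≡ 6 (mod 79), so λ ≡ 46·6 ≡ 39.
  x = λ² - 24 - 24 = 1521 - 48 ≡ 51; y = λ·(24 - 51) - 33 ≡ 20. → (51, 20)
3G: (51, 20) + (24, 33). λ = (33 - 20)/(24 - 51) ≡ 13/52 mod 79. 52⁻¹ ≡ 38 (mod 79), so λ ≡ 20.
  x = λ² - 51 - 24 = 400 - 75 ≡ 9; y = λ·(51 - 9) - 20 ≡ 30. → (9, 30)

(9, 30)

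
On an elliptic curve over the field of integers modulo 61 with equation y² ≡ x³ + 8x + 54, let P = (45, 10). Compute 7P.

(38, 56)

Repeated addition: build up to 7P.
2P: tangent at (45, 10): λ = (3·45² + 8)/(2·10) ≡ 44/20. 20⁻¹ ≡ 58 (mod 61), so λ ≡ 44·58 ≡ 51.
  x = λ² - 45 - 45 = 2601 - 90 ≡ 10; y = λ·(45 - 10) - 10 ≡ 6. → (10, 6)
3P: (10, 6) + (45, 10). λ = (10 - 6)/(45 - 10) ≡ 4/35 mod 61. 35⁻¹ ≡ 7 (mod 61) since 35·7 = 245 ≡ 1, so λ ≡ 28.
  x = λ² - 10 - 45 = 784 - 55 ≡ 58; y = λ·(10 - 58) - 6 ≡ 53. → (58, 53)
4P: (58, 53) + (45, 10). λ = (10 - 53)/(45 - 58) ≡ 18/48 mod 61. 48⁻¹ ≡ 14 (mod 61), so λ ≡ 8.
  x = λ² - 58 - 45 = 64 - 103 ≡ 22; y = λ·(58 - 22) - 53 ≡ 52. → (22, 52)
5P: (22, 52) + (45, 10). λ = (10 - 52)/(45 - 22) ≡ 19/23 mod 61. 23⁻¹ ≡ 8 (mod 61) since 23·8 = 184 ≡ 1, so λ ≡ 30.
  x = λ² - 22 - 45 = 900 - 67 ≡ 40; y = λ·(22 - 40) - 52 ≡ 18. → (40, 18)
6P: (40, 18) + (45, 10). λ = (10 - 18)/(45 - 40) ≡ 53/5 mod 61. 5⁻¹ ≡ 49 (mod 61), so λ ≡ 35.
  x = λ² - 40 - 45 = 1225 - 85 ≡ 42; y = λ·(40 - 42) - 18 ≡ 34. → (42, 34)
7P: (42, 34) + (45, 10). λ = (10 - 34)/(45 - 42) ≡ 37/3 mod 61. 3⁻¹ ≡ 41 (mod 61) since 3·41 = 123 ≡ 1, so λ ≡ 53.
  x = λ² - 42 - 45 = 2809 - 87 ≡ 38; y = λ·(42 - 38) - 34 ≡ 56. → (38, 56)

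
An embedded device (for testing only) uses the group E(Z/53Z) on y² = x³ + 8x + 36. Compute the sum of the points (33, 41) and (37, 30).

(27, 22)

(33, 41) + (37, 30). λ = (30 - 41)/(37 - 33) ≡ 42/4 mod 53. 4⁻¹ ≡ 40 (mod 53) since 4·40 = 160 ≡ 1, so λ ≡ 37.
  x = λ² - 33 - 37 = 1369 - 70 ≡ 27; y = λ·(33 - 27) - 41 ≡ 22. → (27, 22)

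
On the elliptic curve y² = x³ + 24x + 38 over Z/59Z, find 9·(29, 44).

(3, 14)

Write Q = (29, 44).
Double-and-add on 9 = (1001)₂. Start with Q = (29, 44) for the leading 1-bit.
double: tangent at (29, 44): λ = (3·29² + 24)/(2·44) ≡ 10/29. 29⁻¹ ≡ 57 (mod 59) since 29·57 = 1653 ≡ 1, so λ ≡ 10·57 ≡ 39.
  x = λ² - 29 - 29 = 1521 - 58 ≡ 47; y = λ·(29 - 47) - 44 ≡ 21. → (47, 21)
double: tangent at (47, 21): λ = (3·47² + 24)/(2·21) ≡ 43/42. 42⁻¹ ≡ 52 (mod 59), so λ ≡ 43·52 ≡ 53.
  x = λ² - 47 - 47 = 2809 - 94 ≡ 1; y = λ·(47 - 1) - 21 ≡ 57. → (1, 57)
double: tangent at (1, 57): λ = (3·1² + 24)/(2·57) ≡ 27/55. 55⁻¹ ≡ 44 (mod 59) since 55·44 = 2420 ≡ 1, so λ ≡ 27·44 ≡ 8.
  x = λ² - 1 - 1 = 64 - 2 ≡ 3; y = λ·(1 - 3) - 57 ≡ 45. → (3, 45)
add Q: (3, 45) + (29, 44). λ = (44 - 45)/(29 - 3) ≡ 58/26 mod 59. 26⁻¹ ≡ 25 (mod 59), so λ ≡ 34.
  x = λ² - 3 - 29 = 1156 - 32 ≡ 3; y = λ·(3 - 3) - 45 ≡ 14. → (3, 14)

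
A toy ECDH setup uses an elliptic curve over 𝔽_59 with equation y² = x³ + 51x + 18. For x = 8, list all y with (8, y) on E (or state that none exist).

17, 42

x³ + 51x + 18 = 938 ≡ 53 (mod 59).
Square roots of 53 mod 59: 17 and 42 (since 17² = 289 ≡ 53).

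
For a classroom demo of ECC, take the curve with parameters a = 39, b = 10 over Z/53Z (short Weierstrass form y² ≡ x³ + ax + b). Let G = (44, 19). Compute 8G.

(7, 34)

Double-and-add on 8 = (1000)₂. Start with G = (44, 19) for the leading 1-bit.
double: tangent at (44, 19): λ = (3·44² + 39)/(2·19) ≡ 17/38. 38⁻¹ ≡ 7 (mod 53), so λ ≡ 17·7 ≡ 13.
  x = λ² - 44 - 44 = 169 - 88 ≡ 28; y = λ·(44 - 28) - 19 ≡ 30. → (28, 30)
double: tangent at (28, 30): λ = (3·28² + 39)/(2·30) ≡ 6/7. 7⁻¹ ≡ 38 (mod 53) since 7·38 = 266 ≡ 1, so λ ≡ 6·38 ≡ 16.
  x = λ² - 28 - 28 = 256 - 56 ≡ 41; y = λ·(28 - 41) - 30 ≡ 27. → (41, 27)
double: tangent at (41, 27): λ = (3·41² + 39)/(2·27) ≡ 47/1. 1⁻¹ ≡ 1 (mod 53), so λ ≡ 47·1 ≡ 47.
  x = λ² - 41 - 41 = 2209 - 82 ≡ 7; y = λ·(41 - 7) - 27 ≡ 34. → (7, 34)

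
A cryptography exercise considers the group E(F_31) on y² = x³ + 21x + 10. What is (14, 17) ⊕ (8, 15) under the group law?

(16, 3)

(14, 17) + (8, 15). λ = (15 - 17)/(8 - 14) ≡ 29/25 mod 31. 25⁻¹ ≡ 5 (mod 31), so λ ≡ 21.
  x = λ² - 14 - 8 = 441 - 22 ≡ 16; y = λ·(14 - 16) - 17 ≡ 3. → (16, 3)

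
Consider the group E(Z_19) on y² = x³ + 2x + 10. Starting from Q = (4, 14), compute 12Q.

Repeated addition: build up to 12Q.
2Q: tangent at (4, 14): λ = (3·4² + 2)/(2·14) ≡ 12/9. 9⁻¹ ≡ 17 (mod 19) since 9·17 = 153 ≡ 1, so λ ≡ 12·17 ≡ 14.
  x = λ² - 4 - 4 = 196 - 8 ≡ 17; y = λ·(4 - 17) - 14 ≡ 13. → (17, 13)
3Q: (17, 13) + (4, 14). λ = (14 - 13)/(4 - 17) ≡ 1/6 mod 19. 6⁻¹ ≡ 16 (mod 19), so λ ≡ 16.
  x = λ² - 17 - 4 = 256 - 21 ≡ 7; y = λ·(17 - 7) - 13 ≡ 14. → (7, 14)
4Q: (7, 14) + (4, 14). λ = (14 - 14)/(4 - 7) ≡ 0/16 mod 19. 16⁻¹ ≡ 6 (mod 19), so λ ≡ 0.
  x = λ² - 7 - 4 = 0 - 11 ≡ 8; y = λ·(7 - 8) - 14 ≡ 5. → (8, 5)
5Q: (8, 5) + (4, 14). λ = (14 - 5)/(4 - 8) ≡ 9/15 mod 19. 15⁻¹ ≡ 14 (mod 19) since 15·14 = 210 ≡ 1, so λ ≡ 12.
  x = λ² - 8 - 4 = 144 - 12 ≡ 18; y = λ·(8 - 18) - 5 ≡ 8. → (18, 8)
6Q: (18, 8) + (4, 14). λ = (14 - 8)/(4 - 18) ≡ 6/5 mod 19. 5⁻¹ ≡ 4 (mod 19) since 5·4 = 20 ≡ 1, so λ ≡ 5.
  x = λ² - 18 - 4 = 25 - 22 ≡ 3; y = λ·(18 - 3) - 8 ≡ 10. → (3, 10)
7Q: (3, 10) + (4, 14). λ = (14 - 10)/(4 - 3) ≡ 4/1 mod 19. 1⁻¹ ≡ 1 (mod 19), so λ ≡ 4.
  x = λ² - 3 - 4 = 16 - 7 ≡ 9; y = λ·(3 - 9) - 10 ≡ 4. → (9, 4)
8Q: (9, 4) + (4, 14). λ = (14 - 4)/(4 - 9) ≡ 10/14 mod 19. 14⁻¹ ≡ 15 (mod 19) since 14·15 = 210 ≡ 1, so λ ≡ 17.
  x = λ² - 9 - 4 = 289 - 13 ≡ 10; y = λ·(9 - 10) - 4 ≡ 17. → (10, 17)
9Q: (10, 17) + (4, 14). λ = (14 - 17)/(4 - 10) ≡ 16/13 mod 19. 13⁻¹ ≡ 3 (mod 19), so λ ≡ 10.
  x = λ² - 10 - 4 = 100 - 14 ≡ 10; y = λ·(10 - 10) - 17 ≡ 2. → (10, 2)
10Q: (10, 2) + (4, 14). λ = (14 - 2)/(4 - 10) ≡ 12/13 mod 19. 13⁻¹ ≡ 3 (mod 19) since 13·3 = 39 ≡ 1, so λ ≡ 17.
  x = λ² - 10 - 4 = 289 - 14 ≡ 9; y = λ·(10 - 9) - 2 ≡ 15. → (9, 15)
11Q: (9, 15) + (4, 14). λ = (14 - 15)/(4 - 9) ≡ 18/14 mod 19. 14⁻¹ ≡ 15 (mod 19), so λ ≡ 4.
  x = λ² - 9 - 4 = 16 - 13 ≡ 3; y = λ·(9 - 3) - 15 ≡ 9. → (3, 9)
12Q: (3, 9) + (4, 14). λ = (14 - 9)/(4 - 3) ≡ 5/1 mod 19. 1⁻¹ ≡ 1 (mod 19), so λ ≡ 5.
  x = λ² - 3 - 4 = 25 - 7 ≡ 18; y = λ·(3 - 18) - 9 ≡ 11. → (18, 11)

(18, 11)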